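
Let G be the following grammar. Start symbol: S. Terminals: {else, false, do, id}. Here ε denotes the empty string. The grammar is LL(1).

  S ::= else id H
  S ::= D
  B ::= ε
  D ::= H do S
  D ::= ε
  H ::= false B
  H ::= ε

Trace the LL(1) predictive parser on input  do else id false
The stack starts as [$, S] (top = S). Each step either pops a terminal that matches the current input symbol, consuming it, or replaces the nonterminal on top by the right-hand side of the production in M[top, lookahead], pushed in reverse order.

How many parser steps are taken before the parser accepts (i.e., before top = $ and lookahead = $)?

10

step 1: stack=$ S  input=do else id false $  — expand S ::= D
step 2: stack=$ D  input=do else id false $  — expand D ::= H do S
step 3: stack=$ S do H  input=do else id false $  — expand H ::= ε
step 4: stack=$ S do  input=do else id false $  — match do
step 5: stack=$ S  input=else id false $  — expand S ::= else id H
step 6: stack=$ H id else  input=else id false $  — match else
step 7: stack=$ H id  input=id false $  — match id
step 8: stack=$ H  input=false $  — expand H ::= false B
step 9: stack=$ B false  input=false $  — match false
step 10: stack=$ B  input=$  — expand B ::= ε
Accept reached after 10 steps.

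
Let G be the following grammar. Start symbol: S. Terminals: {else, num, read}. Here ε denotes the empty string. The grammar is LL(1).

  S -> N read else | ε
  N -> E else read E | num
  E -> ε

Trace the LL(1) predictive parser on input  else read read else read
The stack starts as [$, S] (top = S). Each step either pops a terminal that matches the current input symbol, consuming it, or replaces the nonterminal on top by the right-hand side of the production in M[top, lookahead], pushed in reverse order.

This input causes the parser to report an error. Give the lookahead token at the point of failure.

     Stack                      Input                       Action
  1  $ S                        else read read else read $  expand S -> N read else
  2  $ else read N              else read read else read $  expand N -> E else read E
  3  $ else read E read else E  else read read else read $  expand E -> ε
  4  $ else read E read else    else read read else read $  match else
  5  $ else read E read         read read else read $       match read
  6  $ else read E              read else read $            expand E -> ε
  7  $ else read                read else read $            match read
  8  $ else                     else read $                 match else
  9  $                          read $                      error: stack empty but input remains

read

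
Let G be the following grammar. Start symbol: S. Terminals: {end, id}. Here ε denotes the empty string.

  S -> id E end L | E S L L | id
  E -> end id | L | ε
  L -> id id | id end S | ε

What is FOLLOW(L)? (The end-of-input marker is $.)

{$, end, id}

FIRST(L) = {ε, id}
FIRST(E) = {ε, end, id}  (via L)
FIRST(S) = {end, id}  (via E S L L)
FOLLOW(S) includes $ since S is the start symbol.
FOLLOW(E): in S->id E end L, E is followed by end L with FIRST {end}; in S->E S L L, E is followed by S L L with FIRST {end, id}. Thus FOLLOW(E) = {end, id}.
FOLLOW(S): in S->E S L L, S is followed by L L with FIRST {ε, id}; in S->E S L L, the suffix after S is nullable (adds nothing new); in L->id end S, the suffix after S is empty, so FOLLOW(S) ⊇ FOLLOW(L) = {$, end, id}. Thus FOLLOW(S) = {$, end, id}.
FOLLOW(L): in S->id E end L, the suffix after L is empty, so FOLLOW(L) ⊇ FOLLOW(S) = {$, end, id}; in S->E S L L (occurrence 1), L is followed by L with FIRST {ε, id}; in S->E S L L (occurrence 1), the suffix after L is nullable, so FOLLOW(L) ⊇ FOLLOW(S) = {$, end, id}; in S->E S L L (occurrence 2), the suffix after L is empty, so FOLLOW(L) ⊇ FOLLOW(S) = {$, end, id}; in E->L, the suffix after L is empty, so FOLLOW(L) ⊇ FOLLOW(E) = {end, id}. Thus FOLLOW(L) = {$, end, id}.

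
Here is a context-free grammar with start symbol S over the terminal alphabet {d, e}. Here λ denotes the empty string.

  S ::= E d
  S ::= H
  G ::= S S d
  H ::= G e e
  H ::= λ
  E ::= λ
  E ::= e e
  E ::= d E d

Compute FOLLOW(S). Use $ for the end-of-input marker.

{$, d, e}

FIRST(E): from E::=λ we get {λ}; from E::=e e we get {e}; from E::=d E d we get {d}. So FIRST(E) = {λ, d, e}.
FIRST(S): from S::=E d we get {d, e}; from S::=H we get {λ, d, e}. So FIRST(S) = {λ, d, e}.
FIRST(G): from G::=S S d we get {d, e}. So FIRST(G) = {d, e}.
FIRST(H): from H::=G e e we get {d, e}; from H::=λ we get {λ}. So FIRST(H) = {λ, d, e}.
FOLLOW(S) includes $ since S is the start symbol.
FOLLOW(S): in G::=S S d (occurrence 1), S is followed by S d with FIRST {d, e}; in G::=S S d (occurrence 2), S is followed by d with FIRST {d}. Thus FOLLOW(S) = {$, d, e}.
FOLLOW(G): in H::=G e e, G is followed by e e with FIRST {e}. Thus FOLLOW(G) = {e}.
FOLLOW(H): in S::=H, the suffix after H is empty, so FOLLOW(H) ⊇ FOLLOW(S) = {$, d, e}. Thus FOLLOW(H) = {$, d, e}.
FOLLOW(E): in S::=E d, E is followed by d with FIRST {d}; in E::=d E d, E is followed by d with FIRST {d}. Thus FOLLOW(E) = {d}.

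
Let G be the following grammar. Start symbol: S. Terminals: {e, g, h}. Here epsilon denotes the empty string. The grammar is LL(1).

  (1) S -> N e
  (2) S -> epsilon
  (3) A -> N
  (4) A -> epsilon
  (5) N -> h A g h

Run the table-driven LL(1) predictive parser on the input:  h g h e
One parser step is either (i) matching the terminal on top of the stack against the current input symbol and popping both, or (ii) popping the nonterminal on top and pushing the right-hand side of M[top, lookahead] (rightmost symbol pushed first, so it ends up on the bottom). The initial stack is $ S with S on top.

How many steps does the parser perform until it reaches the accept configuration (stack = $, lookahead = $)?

7

     Stack        Input      Action
  1  $ S          h g h e $  expand S -> N e
  2  $ e N        h g h e $  expand N -> h A g h
  3  $ e h g A h  h g h e $  match h
  4  $ e h g A    g h e $    expand A -> epsilon
  5  $ e h g      g h e $    match g
  6  $ e h        h e $      match h
  7  $ e          e $        match e
Accept reached after 7 steps.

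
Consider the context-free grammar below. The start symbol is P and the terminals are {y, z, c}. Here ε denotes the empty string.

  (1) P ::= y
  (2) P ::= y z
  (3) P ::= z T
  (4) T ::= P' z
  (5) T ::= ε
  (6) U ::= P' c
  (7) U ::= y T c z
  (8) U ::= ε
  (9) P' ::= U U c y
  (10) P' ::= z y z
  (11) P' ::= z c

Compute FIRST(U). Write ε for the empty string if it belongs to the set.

{ε, c, y, z}

FIRST(P): from P::=y we get {y}; from P::=y z we get {y}; from P::=z T we get {z}. So FIRST(P) = {y, z}.
FIRST(T): from T::=P' z we get {c, y, z}; from T::=ε we get {ε}. So FIRST(T) = {ε, c, y, z}.
FIRST(U): from U::=P' c we get {c, y, z}; from U::=y T c z we get {y}; from U::=ε we get {ε}. So FIRST(U) = {ε, c, y, z}.
FIRST(P'): from P'::=U U c y we get {c, y, z}; from P'::=z y z we get {z}; from P'::=z c we get {z}. So FIRST(P') = {c, y, z}.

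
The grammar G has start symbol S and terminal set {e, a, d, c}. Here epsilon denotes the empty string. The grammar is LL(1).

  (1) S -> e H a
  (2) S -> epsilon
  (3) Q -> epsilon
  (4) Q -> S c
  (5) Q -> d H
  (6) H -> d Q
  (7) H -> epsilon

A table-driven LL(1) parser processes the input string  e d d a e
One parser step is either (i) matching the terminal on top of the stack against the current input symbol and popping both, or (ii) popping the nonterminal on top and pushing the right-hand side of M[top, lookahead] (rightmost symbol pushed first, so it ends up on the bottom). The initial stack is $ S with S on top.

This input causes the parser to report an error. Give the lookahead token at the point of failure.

     Stack    Input        Action
  1  $ S      e d d a e $  expand S -> e H a
  2  $ a H e  e d d a e $  match e
  3  $ a H    d d a e $    expand H -> d Q
  4  $ a Q d  d d a e $    match d
  5  $ a Q    d a e $      expand Q -> d H
  6  $ a H d  d a e $      match d
  7  $ a H    a e $        expand H -> epsilon
  8  $ a      a e $        match a
  9  $        e $          error: stack empty but input remains

e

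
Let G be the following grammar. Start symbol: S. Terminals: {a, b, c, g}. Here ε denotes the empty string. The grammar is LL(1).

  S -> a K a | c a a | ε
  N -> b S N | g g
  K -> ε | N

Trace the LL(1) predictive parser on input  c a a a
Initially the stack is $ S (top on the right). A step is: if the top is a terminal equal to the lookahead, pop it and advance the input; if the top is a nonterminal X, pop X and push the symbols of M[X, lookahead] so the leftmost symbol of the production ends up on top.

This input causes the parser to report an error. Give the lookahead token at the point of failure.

a

step 1: stack=$ S  input=c a a a $  — expand S -> c a a
step 2: stack=$ a a c  input=c a a a $  — match c
step 3: stack=$ a a  input=a a a $  — match a
step 4: stack=$ a  input=a a $  — match a
step 5: stack=$  input=a $  — error: stack empty but input remains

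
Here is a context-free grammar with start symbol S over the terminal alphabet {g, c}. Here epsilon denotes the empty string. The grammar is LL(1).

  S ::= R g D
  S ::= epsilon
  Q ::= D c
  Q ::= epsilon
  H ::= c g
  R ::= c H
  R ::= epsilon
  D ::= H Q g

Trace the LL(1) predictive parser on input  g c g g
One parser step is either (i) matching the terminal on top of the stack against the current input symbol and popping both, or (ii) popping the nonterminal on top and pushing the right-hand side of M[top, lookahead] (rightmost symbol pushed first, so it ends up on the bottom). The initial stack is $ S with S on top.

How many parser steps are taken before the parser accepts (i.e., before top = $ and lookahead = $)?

     Stack      Input      Action
  1  $ S        g c g g $  expand S ::= R g D
  2  $ D g R    g c g g $  expand R ::= epsilon
  3  $ D g      g c g g $  match g
  4  $ D        c g g $    expand D ::= H Q g
  5  $ g Q H    c g g $    expand H ::= c g
  6  $ g Q g c  c g g $    match c
  7  $ g Q g    g g $      match g
  8  $ g Q      g $        expand Q ::= epsilon
  9  $ g        g $        match g
Accept reached after 9 steps.

9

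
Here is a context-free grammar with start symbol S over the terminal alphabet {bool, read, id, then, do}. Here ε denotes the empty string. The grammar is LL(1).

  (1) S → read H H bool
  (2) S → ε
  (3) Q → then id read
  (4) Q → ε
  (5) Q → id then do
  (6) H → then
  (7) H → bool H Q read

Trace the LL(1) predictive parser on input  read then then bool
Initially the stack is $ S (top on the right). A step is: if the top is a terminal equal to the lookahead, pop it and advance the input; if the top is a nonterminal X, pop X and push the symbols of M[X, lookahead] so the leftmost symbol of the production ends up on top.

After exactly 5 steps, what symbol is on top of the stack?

step 1: stack=$ S  input=read then then bool $  — expand S → read H H bool
step 2: stack=$ bool H H read  input=read then then bool $  — match read
step 3: stack=$ bool H H  input=then then bool $  — expand H → then
step 4: stack=$ bool H then  input=then then bool $  — match then
step 5: stack=$ bool H  input=then bool $  — expand H → then
Stack after step 5: $ bool then (top = then).

then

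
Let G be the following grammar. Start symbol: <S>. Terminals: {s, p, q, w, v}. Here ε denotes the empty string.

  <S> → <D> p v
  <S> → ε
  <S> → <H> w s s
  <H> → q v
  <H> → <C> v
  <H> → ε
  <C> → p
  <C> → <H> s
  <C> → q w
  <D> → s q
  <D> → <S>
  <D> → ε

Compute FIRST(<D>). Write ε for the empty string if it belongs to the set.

FIRST(<S>) = {ε, p, q, s, w}  (via <D> p v, <H> w s s)
FIRST(<D>) = {ε, p, q, s, w}  (via <S>)
FIRST(<H>) = {ε, p, q, s}  (via <C> v)
FIRST(<C>) = {p, q, s}  (via <H> s)

{ε, p, q, s, w}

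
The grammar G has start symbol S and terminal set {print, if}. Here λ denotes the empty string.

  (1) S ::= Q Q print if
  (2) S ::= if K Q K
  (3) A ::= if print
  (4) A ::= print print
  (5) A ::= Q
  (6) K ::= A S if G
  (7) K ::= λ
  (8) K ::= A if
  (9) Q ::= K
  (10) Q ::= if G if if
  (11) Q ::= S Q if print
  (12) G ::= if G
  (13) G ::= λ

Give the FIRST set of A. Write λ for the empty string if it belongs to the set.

{λ, if, print}

FIRST(G) = {λ, if}
FIRST(S) = {if, print}  (via Q Q print if)
FIRST(A) = {λ, if, print}  (via Q)
FIRST(K) = {λ, if, print}  (via A S if G, A if)
FIRST(Q) = {λ, if, print}  (via K, S Q if print)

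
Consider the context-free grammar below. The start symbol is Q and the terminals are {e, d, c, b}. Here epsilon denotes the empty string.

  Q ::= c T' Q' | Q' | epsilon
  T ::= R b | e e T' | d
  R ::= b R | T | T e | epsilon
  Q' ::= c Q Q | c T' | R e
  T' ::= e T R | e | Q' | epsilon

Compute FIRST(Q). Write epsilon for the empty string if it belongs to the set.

{epsilon, b, c, d, e}

FIRST(Q): from Q::=c T' Q' we get {c}; from Q::=Q' we get {b, c, d, e}; from Q::=epsilon we get {epsilon}. So FIRST(Q) = {epsilon, b, c, d, e}.
FIRST(T): from T::=R b we get {b, d, e}; from T::=e e T' we get {e}; from T::=d we get {d}. So FIRST(T) = {b, d, e}.
FIRST(R): from R::=b R we get {b}; from R::=T we get {b, d, e}; from R::=T e we get {b, d, e}; from R::=epsilon we get {epsilon}. So FIRST(R) = {epsilon, b, d, e}.
FIRST(Q'): from Q'::=c Q Q we get {c}; from Q'::=c T' we get {c}; from Q'::=R e we get {b, d, e}. So FIRST(Q') = {b, c, d, e}.
FIRST(T'): from T'::=e T R we get {e}; from T'::=e we get {e}; from T'::=Q' we get {b, c, d, e}; from T'::=epsilon we get {epsilon}. So FIRST(T') = {epsilon, b, c, d, e}.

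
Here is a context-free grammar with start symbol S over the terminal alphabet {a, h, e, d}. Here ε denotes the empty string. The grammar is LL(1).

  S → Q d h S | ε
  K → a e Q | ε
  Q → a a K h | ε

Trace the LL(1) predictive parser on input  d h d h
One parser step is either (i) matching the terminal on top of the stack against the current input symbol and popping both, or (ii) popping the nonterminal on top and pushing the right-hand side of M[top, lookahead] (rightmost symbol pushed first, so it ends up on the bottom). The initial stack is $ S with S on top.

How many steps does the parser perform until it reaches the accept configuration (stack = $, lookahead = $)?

9

step 1: stack=$ S  input=d h d h $  — expand S → Q d h S
step 2: stack=$ S h d Q  input=d h d h $  — expand Q → ε
step 3: stack=$ S h d  input=d h d h $  — match d
step 4: stack=$ S h  input=h d h $  — match h
step 5: stack=$ S  input=d h $  — expand S → Q d h S
step 6: stack=$ S h d Q  input=d h $  — expand Q → ε
step 7: stack=$ S h d  input=d h $  — match d
step 8: stack=$ S h  input=h $  — match h
step 9: stack=$ S  input=$  — expand S → ε
Accept reached after 9 steps.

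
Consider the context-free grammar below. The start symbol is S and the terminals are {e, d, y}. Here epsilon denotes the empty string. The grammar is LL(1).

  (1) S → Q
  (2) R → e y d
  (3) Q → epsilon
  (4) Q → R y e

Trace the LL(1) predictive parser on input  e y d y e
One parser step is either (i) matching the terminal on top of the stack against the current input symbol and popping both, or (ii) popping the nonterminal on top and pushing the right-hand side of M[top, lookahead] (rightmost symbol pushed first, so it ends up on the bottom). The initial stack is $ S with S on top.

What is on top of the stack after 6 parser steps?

     Stack        Input        Action
  1  $ S          e y d y e $  expand S → Q
  2  $ Q          e y d y e $  expand Q → R y e
  3  $ e y R      e y d y e $  expand R → e y d
  4  $ e y d y e  e y d y e $  match e
  5  $ e y d y    y d y e $    match y
  6  $ e y d      d y e $      match d
Stack after step 6: $ e y (top = y).

y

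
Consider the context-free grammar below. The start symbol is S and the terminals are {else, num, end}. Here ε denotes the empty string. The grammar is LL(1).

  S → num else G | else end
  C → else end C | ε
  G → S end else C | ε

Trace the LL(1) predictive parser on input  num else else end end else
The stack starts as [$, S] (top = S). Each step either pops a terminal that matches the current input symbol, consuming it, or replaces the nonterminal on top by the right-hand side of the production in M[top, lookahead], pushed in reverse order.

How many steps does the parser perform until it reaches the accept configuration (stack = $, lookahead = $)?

10

step 1: stack=$ S  input=num else else end end else $  — expand S → num else G
step 2: stack=$ G else num  input=num else else end end else $  — match num
step 3: stack=$ G else  input=else else end end else $  — match else
step 4: stack=$ G  input=else end end else $  — expand G → S end else C
step 5: stack=$ C else end S  input=else end end else $  — expand S → else end
step 6: stack=$ C else end end else  input=else end end else $  — match else
step 7: stack=$ C else end end  input=end end else $  — match end
step 8: stack=$ C else end  input=end else $  — match end
step 9: stack=$ C else  input=else $  — match else
step 10: stack=$ C  input=$  — expand C → ε
Accept reached after 10 steps.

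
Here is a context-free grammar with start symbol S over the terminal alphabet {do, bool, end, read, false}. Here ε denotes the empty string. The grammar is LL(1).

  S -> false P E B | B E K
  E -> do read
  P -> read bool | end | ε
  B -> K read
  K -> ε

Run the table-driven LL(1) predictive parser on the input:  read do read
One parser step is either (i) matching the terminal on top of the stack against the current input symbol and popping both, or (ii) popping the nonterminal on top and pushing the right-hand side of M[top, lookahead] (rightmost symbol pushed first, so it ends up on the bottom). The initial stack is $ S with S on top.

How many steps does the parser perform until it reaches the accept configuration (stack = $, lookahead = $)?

     Stack         Input           Action
  1  $ S           read do read $  expand S -> B E K
  2  $ K E B       read do read $  expand B -> K read
  3  $ K E read K  read do read $  expand K -> ε
  4  $ K E read    read do read $  match read
  5  $ K E         do read $       expand E -> do read
  6  $ K read do   do read $       match do
  7  $ K read      read $          match read
  8  $ K           $               expand K -> ε
Accept reached after 8 steps.

8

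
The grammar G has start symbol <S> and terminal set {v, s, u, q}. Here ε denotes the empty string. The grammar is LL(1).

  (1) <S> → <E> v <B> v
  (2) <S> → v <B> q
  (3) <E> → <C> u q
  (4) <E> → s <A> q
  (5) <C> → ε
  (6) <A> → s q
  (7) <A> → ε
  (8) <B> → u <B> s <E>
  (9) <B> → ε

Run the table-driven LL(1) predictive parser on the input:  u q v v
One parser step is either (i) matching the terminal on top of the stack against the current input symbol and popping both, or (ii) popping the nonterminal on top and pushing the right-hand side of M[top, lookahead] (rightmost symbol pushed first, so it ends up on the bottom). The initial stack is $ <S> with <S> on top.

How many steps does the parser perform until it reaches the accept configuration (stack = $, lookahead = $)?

8

step 1: stack=$ <S>  input=u q v v $  — expand <S> → <E> v <B> v
step 2: stack=$ v <B> v <E>  input=u q v v $  — expand <E> → <C> u q
step 3: stack=$ v <B> v q u <C>  input=u q v v $  — expand <C> → ε
step 4: stack=$ v <B> v q u  input=u q v v $  — match u
step 5: stack=$ v <B> v q  input=q v v $  — match q
step 6: stack=$ v <B> v  input=v v $  — match v
step 7: stack=$ v <B>  input=v $  — expand <B> → ε
step 8: stack=$ v  input=v $  — match v
Accept reached after 8 steps.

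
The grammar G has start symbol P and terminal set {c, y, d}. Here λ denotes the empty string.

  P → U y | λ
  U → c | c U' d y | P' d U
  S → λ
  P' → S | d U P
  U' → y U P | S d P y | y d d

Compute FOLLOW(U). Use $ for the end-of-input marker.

FIRST(S) = {λ}
FIRST(P') = {λ, d}  (via S)
FIRST(U') = {d, y}  (via S d P y)
FIRST(U) = {c, d}  (via P' d U)
FIRST(P) = {λ, c, d}  (via U y)
FOLLOW(P) includes $ since P is the start symbol.
FOLLOW(P'): in U→P' d U, P' is followed by d U with FIRST {d}. Thus FOLLOW(P') = {d}.
FOLLOW(S): in P'→S, the suffix after S is empty, so FOLLOW(S) ⊇ FOLLOW(P') = {d}; in U'→S d P y, S is followed by d P y with FIRST {d}. Thus FOLLOW(S) = {d}.
FOLLOW(U'): in U→c U' d y, U' is followed by d y with FIRST {d}. Thus FOLLOW(U') = {d}.
FOLLOW(P): in P'→d U P, the suffix after P is empty, so FOLLOW(P) ⊇ FOLLOW(P') = {d}; in U'→y U P, the suffix after P is empty, so FOLLOW(P) ⊇ FOLLOW(U') = {d}; in U'→S d P y, P is followed by y with FIRST {y}. Thus FOLLOW(P) = {$, d, y}.
FOLLOW(U): in P→U y, U is followed by y with FIRST {y}; in U→P' d U, the suffix after U is empty (adds nothing new); in P'→d U P, U is followed by P with FIRST {λ, c, d}; in P'→d U P, the suffix after U is nullable, so FOLLOW(U) ⊇ FOLLOW(P') = {d}; in U'→y U P, U is followed by P with FIRST {λ, c, d}; in U'→y U P, the suffix after U is nullable, so FOLLOW(U) ⊇ FOLLOW(U') = {d}. Thus FOLLOW(U) = {c, d, y}.

{c, d, y}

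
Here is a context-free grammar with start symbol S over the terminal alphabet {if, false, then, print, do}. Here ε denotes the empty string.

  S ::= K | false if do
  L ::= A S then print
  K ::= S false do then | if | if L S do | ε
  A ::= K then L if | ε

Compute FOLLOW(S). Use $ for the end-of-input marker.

{$, do, false, then}

FIRST(S): from S::=K we get {ε, false, if}; from S::=false if do we get {false}. So FIRST(S) = {ε, false, if}.
FIRST(K): from K::=S false do then we get {false, if}; from K::=if we get {if}; from K::=if L S do we get {if}; from K::=ε we get {ε}. So FIRST(K) = {ε, false, if}.
FIRST(A): from A::=K then L if we get {false, if, then}; from A::=ε we get {ε}. So FIRST(A) = {ε, false, if, then}.
FIRST(L): from L::=A S then print we get {false, if, then}. So FIRST(L) = {false, if, then}.
FOLLOW(S) includes $ since S is the start symbol.
FOLLOW(S): in L::=A S then print, S is followed by then print with FIRST {then}; in K::=S false do then, S is followed by false do then with FIRST {false}; in K::=if L S do, S is followed by do with FIRST {do}. Thus FOLLOW(S) = {$, do, false, then}.
FOLLOW(L): in K::=if L S do, L is followed by S do with FIRST {do, false, if}; in A::=K then L if, L is followed by if with FIRST {if}. Thus FOLLOW(L) = {do, false, if}.
FOLLOW(K): in S::=K, the suffix after K is empty, so FOLLOW(K) ⊇ FOLLOW(S) = {$, do, false, then}; in A::=K then L if, K is followed by then L if with FIRST {then}. Thus FOLLOW(K) = {$, do, false, then}.
FOLLOW(A): in L::=A S then print, A is followed by S then print with FIRST {false, if, then}. Thus FOLLOW(A) = {false, if, then}.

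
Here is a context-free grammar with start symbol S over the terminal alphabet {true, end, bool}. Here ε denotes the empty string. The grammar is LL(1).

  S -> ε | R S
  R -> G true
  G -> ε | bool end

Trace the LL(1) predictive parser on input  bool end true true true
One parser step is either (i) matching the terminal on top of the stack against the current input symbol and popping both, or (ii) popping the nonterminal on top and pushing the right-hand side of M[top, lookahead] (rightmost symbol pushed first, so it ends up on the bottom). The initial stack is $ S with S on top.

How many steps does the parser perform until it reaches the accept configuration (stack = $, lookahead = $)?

      Stack              Input                      Action
   1  $ S                bool end true true true $  expand S -> R S
   2  $ S R              bool end true true true $  expand R -> G true
   3  $ S true G         bool end true true true $  expand G -> bool end
   4  $ S true end bool  bool end true true true $  match bool
   5  $ S true end       end true true true $       match end
   6  $ S true           true true true $           match true
   7  $ S                true true $                expand S -> R S
   8  $ S R              true true $                expand R -> G true
   9  $ S true G         true true $                expand G -> ε
  10  $ S true           true true $                match true
  11  $ S                true $                     expand S -> R S
  12  $ S R              true $                     expand R -> G true
  13  $ S true G         true $                     expand G -> ε
  14  $ S true           true $                     match true
  15  $ S                $                          expand S -> ε
Accept reached after 15 steps.

15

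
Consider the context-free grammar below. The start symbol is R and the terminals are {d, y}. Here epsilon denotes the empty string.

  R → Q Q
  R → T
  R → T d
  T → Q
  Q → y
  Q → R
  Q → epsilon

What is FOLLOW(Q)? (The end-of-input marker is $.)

FIRST(R): from R→Q Q we get {epsilon, d, y}; from R→T we get {epsilon, d, y}; from R→T d we get {d, y}. So FIRST(R) = {epsilon, d, y}.
FIRST(Q): from Q→y we get {y}; from Q→R we get {epsilon, d, y}; from Q→epsilon we get {epsilon}. So FIRST(Q) = {epsilon, d, y}.
FIRST(T): from T→Q we get {epsilon, d, y}. So FIRST(T) = {epsilon, d, y}.
FOLLOW(R) includes $ since R is the start symbol.
FOLLOW(R): in Q→R, the suffix after R is empty, so FOLLOW(R) ⊇ FOLLOW(Q) = {$, d, y}. Thus FOLLOW(R) = {$, d, y}.
FOLLOW(T): in R→T, the suffix after T is empty, so FOLLOW(T) ⊇ FOLLOW(R) = {$, d, y}; in R→T d, T is followed by d with FIRST {d}. Thus FOLLOW(T) = {$, d, y}.
FOLLOW(Q): in R→Q Q (occurrence 1), Q is followed by Q with FIRST {epsilon, d, y}; in R→Q Q (occurrence 1), the suffix after Q is nullable, so FOLLOW(Q) ⊇ FOLLOW(R) = {$, d, y}; in R→Q Q (occurrence 2), the suffix after Q is empty, so FOLLOW(Q) ⊇ FOLLOW(R) = {$, d, y}; in T→Q, the suffix after Q is empty, so FOLLOW(Q) ⊇ FOLLOW(T) = {$, d, y}. Thus FOLLOW(Q) = {$, d, y}.

{$, d, y}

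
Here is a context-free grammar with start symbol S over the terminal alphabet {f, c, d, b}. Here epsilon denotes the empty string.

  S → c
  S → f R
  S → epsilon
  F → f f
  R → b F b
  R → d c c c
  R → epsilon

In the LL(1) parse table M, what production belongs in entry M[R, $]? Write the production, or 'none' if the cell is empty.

R → epsilon

FIRST(S) = {epsilon, c, f}
FIRST(F) = {f}
FIRST(R) = {epsilon, b, d}
FOLLOW(S) includes $ since S is the start symbol.
FOLLOW(S): S appears on no right-hand side. Thus FOLLOW(S) = {$}.
FOLLOW(R): in S→f R, the suffix after R is empty, so FOLLOW(R) ⊇ FOLLOW(S) = {$}. Thus FOLLOW(R) = {$}.
For R → b F b: FIRST(b F b) = {b}, so it goes in M[R, t] for t ∈ {b}.
For R → d c c c: FIRST(d c c c) = {d}, so it goes in M[R, t] for t ∈ {d}.
For R → epsilon: FIRST(epsilon) = {epsilon}, so it goes in M[R, t] for t ∈ {}; since epsilon ∈ FIRST, also for every t ∈ FOLLOW(R) = {$}.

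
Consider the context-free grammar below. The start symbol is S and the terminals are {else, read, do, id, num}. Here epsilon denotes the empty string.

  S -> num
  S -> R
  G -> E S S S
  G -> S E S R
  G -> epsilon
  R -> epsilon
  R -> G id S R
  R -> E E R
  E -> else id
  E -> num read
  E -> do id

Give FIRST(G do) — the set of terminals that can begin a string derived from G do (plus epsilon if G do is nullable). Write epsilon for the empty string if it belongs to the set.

{do, else, id, num}

FIRST(E): from E->else id we get {else}; from E->num read we get {num}; from E->do id we get {do}. So FIRST(E) = {do, else, num}.
FIRST(S): from S->num we get {num}; from S->R we get {epsilon, do, else, id, num}. So FIRST(S) = {epsilon, do, else, id, num}.
FIRST(G): from G->E S S S we get {do, else, num}; from G->S E S R we get {do, else, id, num}; from G->epsilon we get {epsilon}. So FIRST(G) = {epsilon, do, else, id, num}.
FIRST(R): from R->epsilon we get {epsilon}; from R->G id S R we get {do, else, id, num}; from R->E E R we get {do, else, num}. So FIRST(R) = {epsilon, do, else, id, num}.
FIRST(G do): take FIRST of each symbol in turn, carrying on past any symbol whose FIRST contains epsilon; result {do, else, id, num}.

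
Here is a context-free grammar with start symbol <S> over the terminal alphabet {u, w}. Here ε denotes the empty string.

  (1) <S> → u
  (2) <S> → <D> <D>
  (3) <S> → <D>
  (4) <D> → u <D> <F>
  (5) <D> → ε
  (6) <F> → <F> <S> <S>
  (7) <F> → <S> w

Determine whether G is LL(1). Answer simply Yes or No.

FIRST(<S>) = {ε, u}
FIRST(<D>) = {ε, u}
FIRST(<F>) = {u, w}
FOLLOW(<S>) = {$, u, w}
FOLLOW(<D>) = {$, u, w}
FOLLOW(<F>) = {$, u, w}
Cell M[<D>, u] receives both <D> → u <D> <F> and <D> → ε — the grammar is not LL(1).

No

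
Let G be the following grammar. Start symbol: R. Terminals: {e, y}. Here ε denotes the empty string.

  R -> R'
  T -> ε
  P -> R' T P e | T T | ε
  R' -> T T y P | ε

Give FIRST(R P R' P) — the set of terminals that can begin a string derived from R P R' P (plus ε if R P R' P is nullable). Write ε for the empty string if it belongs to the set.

FIRST(T) = {ε}
FIRST(R') = {ε, y}  (via T T y P)
FIRST(R) = {ε, y}  (via R')
FIRST(P) = {ε, e, y}  (via R' T P e, T T)
FIRST(R P R' P): take FIRST of each symbol in turn, carrying on past any symbol whose FIRST contains ε; result {ε, e, y}.

{ε, e, y}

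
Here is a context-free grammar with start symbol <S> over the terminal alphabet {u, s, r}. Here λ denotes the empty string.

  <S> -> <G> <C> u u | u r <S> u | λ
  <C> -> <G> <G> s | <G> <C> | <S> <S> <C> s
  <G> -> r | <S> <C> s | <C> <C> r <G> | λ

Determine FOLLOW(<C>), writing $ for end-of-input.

FIRST(<S>) = {λ, r, s, u}  (via <G> <C> u u)
FIRST(<C>) = {r, s, u}  (via <G> <G> s, <G> <C>, <S> <S> <C> s)
FIRST(<G>) = {λ, r, s, u}  (via <S> <C> s, <C> <C> r <G>)
FOLLOW(<S>) includes $ since <S> is the start symbol.
FOLLOW(<S>): in <S>->u r <S> u, <S> is followed by u with FIRST {u}; in <C>-><S> <S> <C> s (occurrence 1), <S> is followed by <S> <C> s with FIRST {r, s, u}; in <C>-><S> <S> <C> s (occurrence 2), <S> is followed by <C> s with FIRST {r, s, u}; in <G>-><S> <C> s, <S> is followed by <C> s with FIRST {r, s, u}. Thus FOLLOW(<S>) = {$, r, s, u}.
FOLLOW(<C>): in <S>-><G> <C> u u, <C> is followed by u u with FIRST {u}; in <C>-><G> <C>, the suffix after <C> is empty (adds nothing new); in <C>-><S> <S> <C> s, <C> is followed by s with FIRST {s}; in <G>-><S> <C> s, <C> is followed by s with FIRST {s}; in <G>-><C> <C> r <G> (occurrence 1), <C> is followed by <C> r <G> with FIRST {r, s, u}; in <G>-><C> <C> r <G> (occurrence 2), <C> is followed by r <G> with FIRST {r}. Thus FOLLOW(<C>) = {r, s, u}.
FOLLOW(<G>): in <S>-><G> <C> u u, <G> is followed by <C> u u with FIRST {r, s, u}; in <C>-><G> <G> s (occurrence 1), <G> is followed by <G> s with FIRST {r, s, u}; in <C>-><G> <G> s (occurrence 2), <G> is followed by s with FIRST {s}; in <C>-><G> <C>, <G> is followed by <C> with FIRST {r, s, u}; in <G>-><C> <C> r <G>, the suffix after <G> is empty (adds nothing new). Thus FOLLOW(<G>) = {r, s, u}.

{r, s, u}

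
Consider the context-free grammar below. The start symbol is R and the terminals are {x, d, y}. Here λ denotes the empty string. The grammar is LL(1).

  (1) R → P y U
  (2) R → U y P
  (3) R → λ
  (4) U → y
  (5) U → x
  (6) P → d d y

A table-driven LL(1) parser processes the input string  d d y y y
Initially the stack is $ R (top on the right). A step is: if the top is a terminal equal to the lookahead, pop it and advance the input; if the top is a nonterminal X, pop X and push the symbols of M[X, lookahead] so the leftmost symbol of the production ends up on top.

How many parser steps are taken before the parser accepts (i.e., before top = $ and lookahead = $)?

8

     Stack        Input        Action
  1  $ R          d d y y y $  expand R → P y U
  2  $ U y P      d d y y y $  expand P → d d y
  3  $ U y y d d  d d y y y $  match d
  4  $ U y y d    d y y y $    match d
  5  $ U y y      y y y $      match y
  6  $ U y        y y $        match y
  7  $ U          y $          expand U → y
  8  $ y          y $          match y
Accept reached after 8 steps.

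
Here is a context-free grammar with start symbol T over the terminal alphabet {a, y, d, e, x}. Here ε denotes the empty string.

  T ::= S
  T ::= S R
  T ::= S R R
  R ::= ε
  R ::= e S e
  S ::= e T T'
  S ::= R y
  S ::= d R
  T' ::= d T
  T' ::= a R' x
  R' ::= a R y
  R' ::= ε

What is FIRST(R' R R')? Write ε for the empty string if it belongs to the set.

FIRST(R) = {ε, e}
FIRST(T') = {a, d}
FIRST(R') = {ε, a}
FIRST(S) = {d, e, y}  (via R y)
FIRST(T) = {d, e, y}  (via S, S R, S R R)
FIRST(R' R R'): take FIRST of each symbol in turn, carrying on past any symbol whose FIRST contains ε; result {ε, a, e}.

{ε, a, e}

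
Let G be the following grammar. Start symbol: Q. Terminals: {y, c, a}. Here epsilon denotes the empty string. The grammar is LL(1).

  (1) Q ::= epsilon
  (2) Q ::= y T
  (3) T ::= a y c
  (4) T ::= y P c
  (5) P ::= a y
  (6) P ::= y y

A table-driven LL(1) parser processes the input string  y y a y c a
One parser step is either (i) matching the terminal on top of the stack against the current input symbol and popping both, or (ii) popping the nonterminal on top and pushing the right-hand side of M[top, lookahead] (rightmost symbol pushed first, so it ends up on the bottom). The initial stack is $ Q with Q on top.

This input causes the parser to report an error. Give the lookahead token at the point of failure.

a

step 1: stack=$ Q  input=y y a y c a $  — expand Q ::= y T
step 2: stack=$ T y  input=y y a y c a $  — match y
step 3: stack=$ T  input=y a y c a $  — expand T ::= y P c
step 4: stack=$ c P y  input=y a y c a $  — match y
step 5: stack=$ c P  input=a y c a $  — expand P ::= a y
step 6: stack=$ c y a  input=a y c a $  — match a
step 7: stack=$ c y  input=y c a $  — match y
step 8: stack=$ c  input=c a $  — match c
step 9: stack=$  input=a $  — error: stack empty but input remains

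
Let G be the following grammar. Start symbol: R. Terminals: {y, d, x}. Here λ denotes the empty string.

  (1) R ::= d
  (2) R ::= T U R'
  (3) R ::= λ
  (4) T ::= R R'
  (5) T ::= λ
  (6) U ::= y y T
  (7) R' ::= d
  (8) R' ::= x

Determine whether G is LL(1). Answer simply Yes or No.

No

FIRST(R) = {λ, d, x, y}
FIRST(T) = {λ, d, x, y}
FIRST(U) = {y}
FIRST(R') = {d, x}
FOLLOW(R) = {$, d, x}
FOLLOW(T) = {d, x, y}
FOLLOW(U) = {d, x}
FOLLOW(R') = {$, d, x, y}
Cell M[R, d] receives both R ::= d and R ::= T U R' and R ::= λ — the grammar is not LL(1).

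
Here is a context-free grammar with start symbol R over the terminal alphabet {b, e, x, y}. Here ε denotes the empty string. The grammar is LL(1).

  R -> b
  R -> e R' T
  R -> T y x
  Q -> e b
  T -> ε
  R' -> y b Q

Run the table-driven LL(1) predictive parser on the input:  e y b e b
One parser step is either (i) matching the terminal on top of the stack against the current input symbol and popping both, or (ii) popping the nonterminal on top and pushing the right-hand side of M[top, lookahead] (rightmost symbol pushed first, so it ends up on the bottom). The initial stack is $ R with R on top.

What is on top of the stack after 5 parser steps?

     Stack      Input        Action
  1  $ R        e y b e b $  expand R -> e R' T
  2  $ T R' e   e y b e b $  match e
  3  $ T R'     y b e b $    expand R' -> y b Q
  4  $ T Q b y  y b e b $    match y
  5  $ T Q b    b e b $      match b
Stack after step 5: $ T Q (top = Q).

Q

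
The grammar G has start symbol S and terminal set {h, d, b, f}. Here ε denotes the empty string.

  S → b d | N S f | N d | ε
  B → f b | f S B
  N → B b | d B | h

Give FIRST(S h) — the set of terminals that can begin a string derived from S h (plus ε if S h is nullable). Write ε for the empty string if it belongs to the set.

{b, d, f, h}

FIRST(B): from B→f b we get {f}; from B→f S B we get {f}. So FIRST(B) = {f}.
FIRST(N): from N→B b we get {f}; from N→d B we get {d}; from N→h we get {h}. So FIRST(N) = {d, f, h}.
FIRST(S): from S→b d we get {b}; from S→N S f we get {d, f, h}; from S→N d we get {d, f, h}; from S→ε we get {ε}. So FIRST(S) = {ε, b, d, f, h}.
FIRST(S h): take FIRST of each symbol in turn, carrying on past any symbol whose FIRST contains ε; result {b, d, f, h}.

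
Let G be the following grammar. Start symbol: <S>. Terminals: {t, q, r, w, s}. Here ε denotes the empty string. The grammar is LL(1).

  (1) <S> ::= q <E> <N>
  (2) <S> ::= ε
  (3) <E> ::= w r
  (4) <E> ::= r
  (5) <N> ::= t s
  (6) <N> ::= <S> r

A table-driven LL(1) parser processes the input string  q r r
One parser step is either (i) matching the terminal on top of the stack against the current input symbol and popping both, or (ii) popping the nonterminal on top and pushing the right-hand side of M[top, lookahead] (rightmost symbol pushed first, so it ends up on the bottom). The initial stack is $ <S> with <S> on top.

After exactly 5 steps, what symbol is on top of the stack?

step 1: stack=$ <S>  input=q r r $  — expand <S> ::= q <E> <N>
step 2: stack=$ <N> <E> q  input=q r r $  — match q
step 3: stack=$ <N> <E>  input=r r $  — expand <E> ::= r
step 4: stack=$ <N> r  input=r r $  — match r
step 5: stack=$ <N>  input=r $  — expand <N> ::= <S> r
Stack after step 5: $ r <S> (top = <S>).

<S>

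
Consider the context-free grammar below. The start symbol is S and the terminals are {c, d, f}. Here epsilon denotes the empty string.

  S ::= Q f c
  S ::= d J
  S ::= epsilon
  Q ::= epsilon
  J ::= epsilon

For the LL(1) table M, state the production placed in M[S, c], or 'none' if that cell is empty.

none

FIRST(Q): from Q::=epsilon we get {epsilon}. So FIRST(Q) = {epsilon}.
FIRST(J): from J::=epsilon we get {epsilon}. So FIRST(J) = {epsilon}.
FIRST(S): from S::=Q f c we get {f}; from S::=d J we get {d}; from S::=epsilon we get {epsilon}. So FIRST(S) = {epsilon, d, f}.
FOLLOW(S) includes $ since S is the start symbol.
FOLLOW(S): S appears on no right-hand side. Thus FOLLOW(S) = {$}.
For S ::= Q f c: FIRST(Q f c) = {f}, so it goes in M[S, t] for t ∈ {f}.
For S ::= d J: FIRST(d J) = {d}, so it goes in M[S, t] for t ∈ {d}.
For S ::= epsilon: FIRST(epsilon) = {epsilon}, so it goes in M[S, t] for t ∈ {}; since epsilon ∈ FIRST, also for every t ∈ FOLLOW(S) = {$}.
None of these place a production in M[S, c].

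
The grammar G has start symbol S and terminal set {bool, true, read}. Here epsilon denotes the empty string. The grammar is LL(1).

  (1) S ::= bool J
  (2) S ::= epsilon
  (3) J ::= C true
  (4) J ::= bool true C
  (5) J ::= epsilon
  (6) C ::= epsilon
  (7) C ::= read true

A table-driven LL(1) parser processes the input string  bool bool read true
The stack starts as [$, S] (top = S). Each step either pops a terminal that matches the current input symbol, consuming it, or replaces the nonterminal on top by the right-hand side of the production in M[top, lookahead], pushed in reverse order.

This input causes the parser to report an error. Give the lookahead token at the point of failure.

read

     Stack          Input                  Action
  1  $ S            bool bool read true $  expand S ::= bool J
  2  $ J bool       bool bool read true $  match bool
  3  $ J            bool read true $       expand J ::= bool true C
  4  $ C true bool  bool read true $       match bool
  5  $ C true       read true $            error: top is terminal true but lookahead is read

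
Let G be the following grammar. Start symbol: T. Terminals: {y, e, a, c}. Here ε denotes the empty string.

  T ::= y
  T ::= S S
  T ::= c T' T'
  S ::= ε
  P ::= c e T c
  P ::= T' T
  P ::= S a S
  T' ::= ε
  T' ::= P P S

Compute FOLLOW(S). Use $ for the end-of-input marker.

FIRST(S) = {ε}
FIRST(T) = {ε, c, y}  (via S S)
FIRST(P) = {ε, a, c, y}  (via T' T, S a S)
FIRST(T') = {ε, a, c, y}  (via P P S)
FOLLOW(T) includes $ since T is the start symbol.
FOLLOW(T): in P::=c e T c, T is followed by c with FIRST {c}; in P::=T' T, the suffix after T is empty, so FOLLOW(T) ⊇ FOLLOW(P) = {$, a, c, y}. Thus FOLLOW(T) = {$, a, c, y}.
FOLLOW(S): in T::=S S (occurrence 1), S is followed by S with FIRST {ε}; in T::=S S (occurrence 1), the suffix after S is nullable, so FOLLOW(S) ⊇ FOLLOW(T) = {$, a, c, y}; in T::=S S (occurrence 2), the suffix after S is empty, so FOLLOW(S) ⊇ FOLLOW(T) = {$, a, c, y}; in P::=S a S (occurrence 1), S is followed by a S with FIRST {a}; in P::=S a S (occurrence 2), the suffix after S is empty, so FOLLOW(S) ⊇ FOLLOW(P) = {$, a, c, y}; in T'::=P P S, the suffix after S is empty, so FOLLOW(S) ⊇ FOLLOW(T') = {$, a, c, y}. Thus FOLLOW(S) = {$, a, c, y}.
FOLLOW(P): in T'::=P P S (occurrence 1), P is followed by P S with FIRST {ε, a, c, y}; in T'::=P P S (occurrence 1), the suffix after P is nullable, so FOLLOW(P) ⊇ FOLLOW(T') = {$, a, c, y}; in T'::=P P S (occurrence 2), P is followed by S with FIRST {ε}; in T'::=P P S (occurrence 2), the suffix after P is nullable, so FOLLOW(P) ⊇ FOLLOW(T') = {$, a, c, y}. Thus FOLLOW(P) = {$, a, c, y}.
FOLLOW(T'): in T::=c T' T' (occurrence 1), T' is followed by T' with FIRST {ε, a, c, y}; in T::=c T' T' (occurrence 1), the suffix after T' is nullable, so FOLLOW(T') ⊇ FOLLOW(T) = {$, a, c, y}; in T::=c T' T' (occurrence 2), the suffix after T' is empty, so FOLLOW(T') ⊇ FOLLOW(T) = {$, a, c, y}; in P::=T' T, T' is followed by T with FIRST {ε, c, y}; in P::=T' T, the suffix after T' is nullable, so FOLLOW(T') ⊇ FOLLOW(P) = {$, a, c, y}. Thus FOLLOW(T') = {$, a, c, y}.

{$, a, c, y}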